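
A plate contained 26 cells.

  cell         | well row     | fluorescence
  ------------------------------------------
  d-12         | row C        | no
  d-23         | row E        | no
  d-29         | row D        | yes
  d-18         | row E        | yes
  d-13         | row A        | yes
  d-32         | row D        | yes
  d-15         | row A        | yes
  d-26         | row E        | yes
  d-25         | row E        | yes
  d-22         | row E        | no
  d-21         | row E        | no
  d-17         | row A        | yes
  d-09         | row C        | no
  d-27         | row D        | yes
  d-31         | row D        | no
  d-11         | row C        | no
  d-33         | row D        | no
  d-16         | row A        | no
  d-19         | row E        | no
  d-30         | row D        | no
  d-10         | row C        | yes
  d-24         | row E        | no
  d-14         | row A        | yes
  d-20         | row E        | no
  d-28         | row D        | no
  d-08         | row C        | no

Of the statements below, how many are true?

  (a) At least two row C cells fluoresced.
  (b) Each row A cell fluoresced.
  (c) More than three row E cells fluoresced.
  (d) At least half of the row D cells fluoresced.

(a) row C: |A| = 5, |A ∩ B| = 1; needs |A ∩ B| ≥ 2 — false.
(b) row A: |A| = 5, |A ∩ B| = 4; needs A ⊆ B, i.e. every element of A is in B (|A ∖ B| = 0) — false.
(c) row E: |A| = 9, |A ∩ B| = 3; needs |A ∩ B| > 3 — false.
(d) row D: |A| = 7, |A ∩ B| = 3; needs |A ∩ B| ≥ |A ∖ B| — false.

0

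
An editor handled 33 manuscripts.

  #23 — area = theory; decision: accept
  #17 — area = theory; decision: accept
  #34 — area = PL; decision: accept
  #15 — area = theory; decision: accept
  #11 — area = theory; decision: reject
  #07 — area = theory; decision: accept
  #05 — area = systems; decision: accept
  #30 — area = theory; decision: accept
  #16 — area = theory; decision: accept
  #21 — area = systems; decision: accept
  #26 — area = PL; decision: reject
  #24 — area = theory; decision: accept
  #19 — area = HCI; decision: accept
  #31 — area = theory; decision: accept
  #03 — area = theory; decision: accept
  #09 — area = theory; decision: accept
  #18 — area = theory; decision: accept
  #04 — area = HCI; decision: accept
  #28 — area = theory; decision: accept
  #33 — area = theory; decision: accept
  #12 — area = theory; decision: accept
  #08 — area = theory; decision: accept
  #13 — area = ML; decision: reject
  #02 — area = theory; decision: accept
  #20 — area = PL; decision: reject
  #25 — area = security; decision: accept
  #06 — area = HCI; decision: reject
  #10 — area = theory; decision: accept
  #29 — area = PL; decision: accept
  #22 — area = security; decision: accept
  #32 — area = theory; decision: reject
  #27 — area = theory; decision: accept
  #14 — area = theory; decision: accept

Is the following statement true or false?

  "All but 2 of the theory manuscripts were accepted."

The determiner here denotes the relation: |A ∖ B| = 2.
|A| = 21, |A ∩ B| = 19, |A ∖ B| = 2.
|A ∖ B| = 2, so the statement is true.

True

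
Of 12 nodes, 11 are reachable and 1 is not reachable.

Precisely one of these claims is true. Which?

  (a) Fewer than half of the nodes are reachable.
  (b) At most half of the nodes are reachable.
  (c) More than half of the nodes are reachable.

(c)

|A| = 12, |A ∩ B| = 11, |A ∖ B| = 1.
(a) requires |A ∩ B| < |A ∖ B|: false.
(b) requires |A ∩ B| ≤ |A ∖ B|: false.
(c) requires |A ∩ B| > |A ∖ B|: true.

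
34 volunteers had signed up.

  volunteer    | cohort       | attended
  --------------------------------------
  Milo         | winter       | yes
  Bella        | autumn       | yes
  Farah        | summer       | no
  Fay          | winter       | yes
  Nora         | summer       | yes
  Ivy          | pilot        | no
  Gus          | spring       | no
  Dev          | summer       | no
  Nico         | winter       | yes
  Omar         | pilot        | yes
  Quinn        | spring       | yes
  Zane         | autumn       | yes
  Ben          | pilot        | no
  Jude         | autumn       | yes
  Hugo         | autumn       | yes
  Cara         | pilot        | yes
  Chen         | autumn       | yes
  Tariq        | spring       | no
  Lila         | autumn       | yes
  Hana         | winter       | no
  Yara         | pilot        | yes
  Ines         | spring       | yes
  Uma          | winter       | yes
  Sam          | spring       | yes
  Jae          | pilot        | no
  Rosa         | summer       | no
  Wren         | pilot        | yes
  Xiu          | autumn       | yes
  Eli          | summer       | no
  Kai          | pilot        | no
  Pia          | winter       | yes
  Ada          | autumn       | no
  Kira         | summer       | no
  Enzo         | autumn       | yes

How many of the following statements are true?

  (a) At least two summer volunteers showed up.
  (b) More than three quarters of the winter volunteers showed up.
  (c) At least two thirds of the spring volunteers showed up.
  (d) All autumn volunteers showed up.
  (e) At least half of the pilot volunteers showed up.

2

(a) summer: |A| = 6, |A ∩ B| = 1; needs |A ∩ B| ≥ 2 — false.
(b) winter: |A| = 6, |A ∩ B| = 5; needs |A ∩ B| / |A| > 3/4 — true.
(c) spring: |A| = 5, |A ∩ B| = 3; needs |A ∩ B| / |A| ≥ 2/3 — false.
(d) autumn: |A| = 9, |A ∩ B| = 8; needs A ⊆ B, i.e. every element of A is in B (|A ∖ B| = 0) — false.
(e) pilot: |A| = 8, |A ∩ B| = 4; needs |A ∩ B| ≥ |A ∖ B| — true.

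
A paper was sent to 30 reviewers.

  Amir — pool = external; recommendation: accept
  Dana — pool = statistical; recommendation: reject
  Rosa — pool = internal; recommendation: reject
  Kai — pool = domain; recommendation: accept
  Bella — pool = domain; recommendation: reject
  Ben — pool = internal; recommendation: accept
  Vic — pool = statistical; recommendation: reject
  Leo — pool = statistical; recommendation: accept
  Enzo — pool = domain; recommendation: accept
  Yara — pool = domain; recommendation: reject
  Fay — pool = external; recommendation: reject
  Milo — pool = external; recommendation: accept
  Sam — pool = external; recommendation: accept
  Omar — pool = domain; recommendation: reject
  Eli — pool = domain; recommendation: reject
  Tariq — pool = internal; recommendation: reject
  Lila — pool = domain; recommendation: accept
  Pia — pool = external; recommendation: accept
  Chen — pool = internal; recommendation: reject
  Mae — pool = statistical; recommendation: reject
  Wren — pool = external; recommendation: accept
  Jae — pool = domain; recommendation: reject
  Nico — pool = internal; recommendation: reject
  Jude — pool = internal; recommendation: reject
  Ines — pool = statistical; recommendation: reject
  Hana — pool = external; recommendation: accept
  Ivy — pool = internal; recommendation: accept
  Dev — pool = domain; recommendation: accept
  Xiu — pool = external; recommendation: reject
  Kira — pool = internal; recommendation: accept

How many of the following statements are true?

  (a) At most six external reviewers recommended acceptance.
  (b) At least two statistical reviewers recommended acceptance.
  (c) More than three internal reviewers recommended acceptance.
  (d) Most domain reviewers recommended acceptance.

1

(a) external: |A| = 8, |A ∩ B| = 6; needs |A ∩ B| ≤ 6 — true.
(b) statistical: |A| = 5, |A ∩ B| = 1; needs |A ∩ B| ≥ 2 — false.
(c) internal: |A| = 8, |A ∩ B| = 3; needs |A ∩ B| > 3 — false.
(d) domain: |A| = 9, |A ∩ B| = 4; needs |A ∩ B| > |A ∖ B| — false.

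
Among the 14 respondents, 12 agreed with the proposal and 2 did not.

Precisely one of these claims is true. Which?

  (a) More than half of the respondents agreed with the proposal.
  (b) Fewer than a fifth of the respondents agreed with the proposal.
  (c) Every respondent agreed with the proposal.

(a)

|A| = 14, |A ∩ B| = 12, |A ∖ B| = 2.
(a) requires |A ∩ B| > |A ∖ B|: true.
(b) requires |A ∩ B| / |A| < 1/5: false.
(c) requires A ⊆ B, i.e. every element of A is in B (|A ∖ B| = 0): false.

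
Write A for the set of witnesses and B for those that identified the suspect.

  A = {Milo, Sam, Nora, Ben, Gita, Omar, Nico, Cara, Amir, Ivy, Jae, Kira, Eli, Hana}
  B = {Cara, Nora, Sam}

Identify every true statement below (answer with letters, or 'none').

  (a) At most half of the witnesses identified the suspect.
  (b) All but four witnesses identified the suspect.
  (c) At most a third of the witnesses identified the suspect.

|A| = 14, |A ∩ B| = 3, |A ∖ B| = 11.
(a) |A ∩ B| ≤ |A ∖ B|: holds.
(b) |A ∖ B| = 4: fails.
(c) |A ∩ B| / |A| ≤ 1/3: holds.

(a), (c)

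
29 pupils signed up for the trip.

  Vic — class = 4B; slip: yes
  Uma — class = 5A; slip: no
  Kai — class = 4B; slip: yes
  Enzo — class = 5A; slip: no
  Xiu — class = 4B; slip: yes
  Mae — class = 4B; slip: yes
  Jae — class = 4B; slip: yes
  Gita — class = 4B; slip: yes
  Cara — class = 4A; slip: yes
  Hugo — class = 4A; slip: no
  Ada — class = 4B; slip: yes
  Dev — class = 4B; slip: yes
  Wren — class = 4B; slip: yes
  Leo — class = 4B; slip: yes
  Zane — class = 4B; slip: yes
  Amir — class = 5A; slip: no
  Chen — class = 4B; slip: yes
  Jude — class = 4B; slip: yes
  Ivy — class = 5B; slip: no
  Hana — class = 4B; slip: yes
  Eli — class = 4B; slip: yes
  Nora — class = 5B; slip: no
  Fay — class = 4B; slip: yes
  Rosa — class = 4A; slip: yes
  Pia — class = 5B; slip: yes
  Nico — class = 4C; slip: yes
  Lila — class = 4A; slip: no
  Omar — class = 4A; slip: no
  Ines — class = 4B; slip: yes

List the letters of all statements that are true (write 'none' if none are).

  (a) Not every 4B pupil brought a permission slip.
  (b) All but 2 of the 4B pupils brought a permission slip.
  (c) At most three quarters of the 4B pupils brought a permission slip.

none

|A| = 17, |A ∩ B| = 17, |A ∖ B| = 0.
(a) A ⊄ B (|A ∖ B| ≥ 1): fails.
(b) |A ∖ B| = 2: fails.
(c) |A ∩ B| / |A| ≤ 3/4: fails.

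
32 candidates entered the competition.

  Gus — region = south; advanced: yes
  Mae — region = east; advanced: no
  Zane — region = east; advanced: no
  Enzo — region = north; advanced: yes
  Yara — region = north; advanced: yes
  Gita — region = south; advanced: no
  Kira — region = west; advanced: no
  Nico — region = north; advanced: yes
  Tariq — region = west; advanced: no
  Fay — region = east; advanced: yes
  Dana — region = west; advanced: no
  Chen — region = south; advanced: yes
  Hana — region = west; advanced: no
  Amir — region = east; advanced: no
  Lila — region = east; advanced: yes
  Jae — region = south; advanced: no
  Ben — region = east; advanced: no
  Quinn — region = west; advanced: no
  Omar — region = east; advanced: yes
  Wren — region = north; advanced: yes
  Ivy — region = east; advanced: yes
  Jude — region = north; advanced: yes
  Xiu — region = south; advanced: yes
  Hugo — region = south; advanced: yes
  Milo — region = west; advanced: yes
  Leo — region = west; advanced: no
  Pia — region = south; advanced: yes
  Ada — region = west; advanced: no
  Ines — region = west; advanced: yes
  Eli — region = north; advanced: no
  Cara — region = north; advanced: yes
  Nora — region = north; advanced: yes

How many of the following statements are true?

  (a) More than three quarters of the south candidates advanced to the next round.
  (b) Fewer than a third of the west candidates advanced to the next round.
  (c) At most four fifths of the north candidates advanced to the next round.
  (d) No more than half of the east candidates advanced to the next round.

2

(a) south: |A| = 7, |A ∩ B| = 5; needs |A ∩ B| / |A| > 3/4 — false.
(b) west: |A| = 9, |A ∩ B| = 2; needs |A ∩ B| / |A| < 1/3 — true.
(c) north: |A| = 8, |A ∩ B| = 7; needs |A ∩ B| / |A| ≤ 4/5 — false.
(d) east: |A| = 8, |A ∩ B| = 4; needs |A ∩ B| ≤ |A ∖ B| — true.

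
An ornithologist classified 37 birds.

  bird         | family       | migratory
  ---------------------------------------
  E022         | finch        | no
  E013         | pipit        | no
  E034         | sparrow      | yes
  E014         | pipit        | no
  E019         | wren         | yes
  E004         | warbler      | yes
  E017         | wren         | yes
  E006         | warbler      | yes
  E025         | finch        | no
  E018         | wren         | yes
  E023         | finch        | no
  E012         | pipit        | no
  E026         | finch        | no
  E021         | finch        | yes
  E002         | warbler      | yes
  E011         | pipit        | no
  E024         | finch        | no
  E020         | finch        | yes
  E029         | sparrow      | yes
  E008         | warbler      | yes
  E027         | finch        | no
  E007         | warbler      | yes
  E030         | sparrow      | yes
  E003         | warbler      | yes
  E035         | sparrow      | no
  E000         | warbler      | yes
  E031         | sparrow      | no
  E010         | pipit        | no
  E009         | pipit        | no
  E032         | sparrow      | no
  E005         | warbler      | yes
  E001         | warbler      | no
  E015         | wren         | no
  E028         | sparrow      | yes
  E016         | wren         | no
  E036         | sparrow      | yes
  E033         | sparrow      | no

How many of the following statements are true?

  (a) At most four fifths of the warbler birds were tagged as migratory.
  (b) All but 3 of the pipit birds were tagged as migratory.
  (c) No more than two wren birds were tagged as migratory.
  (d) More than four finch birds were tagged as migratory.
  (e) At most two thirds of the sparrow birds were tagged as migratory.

(a) warbler: |A| = 9, |A ∩ B| = 8; needs |A ∩ B| / |A| ≤ 4/5 — false.
(b) pipit: |A| = 6, |A ∩ B| = 0; needs |A ∖ B| = 3 — false.
(c) wren: |A| = 5, |A ∩ B| = 3; needs |A ∩ B| ≤ 2 — false.
(d) finch: |A| = 8, |A ∩ B| = 2; needs |A ∩ B| > 4 — false.
(e) sparrow: |A| = 9, |A ∩ B| = 5; needs |A ∩ B| / |A| ≤ 2/3 — true.

1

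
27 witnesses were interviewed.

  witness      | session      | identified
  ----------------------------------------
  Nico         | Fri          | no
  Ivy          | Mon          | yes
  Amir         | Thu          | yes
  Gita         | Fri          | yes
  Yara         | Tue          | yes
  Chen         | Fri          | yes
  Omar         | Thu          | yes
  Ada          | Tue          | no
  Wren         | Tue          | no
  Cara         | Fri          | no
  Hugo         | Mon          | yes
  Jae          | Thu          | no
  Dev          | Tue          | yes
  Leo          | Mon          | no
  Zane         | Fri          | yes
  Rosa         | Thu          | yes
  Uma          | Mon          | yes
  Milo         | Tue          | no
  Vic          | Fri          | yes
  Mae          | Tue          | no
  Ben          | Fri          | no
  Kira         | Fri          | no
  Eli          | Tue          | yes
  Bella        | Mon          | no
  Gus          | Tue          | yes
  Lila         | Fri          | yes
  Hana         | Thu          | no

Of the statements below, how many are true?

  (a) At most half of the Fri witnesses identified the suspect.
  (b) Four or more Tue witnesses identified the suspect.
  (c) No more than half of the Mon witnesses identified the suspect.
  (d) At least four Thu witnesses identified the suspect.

1

(a) Fri: |A| = 9, |A ∩ B| = 5; needs |A ∩ B| ≤ |A ∖ B| — false.
(b) Tue: |A| = 8, |A ∩ B| = 4; needs |A ∩ B| ≥ 4 — true.
(c) Mon: |A| = 5, |A ∩ B| = 3; needs |A ∩ B| ≤ |A ∖ B| — false.
(d) Thu: |A| = 5, |A ∩ B| = 3; needs |A ∩ B| ≥ 4 — false.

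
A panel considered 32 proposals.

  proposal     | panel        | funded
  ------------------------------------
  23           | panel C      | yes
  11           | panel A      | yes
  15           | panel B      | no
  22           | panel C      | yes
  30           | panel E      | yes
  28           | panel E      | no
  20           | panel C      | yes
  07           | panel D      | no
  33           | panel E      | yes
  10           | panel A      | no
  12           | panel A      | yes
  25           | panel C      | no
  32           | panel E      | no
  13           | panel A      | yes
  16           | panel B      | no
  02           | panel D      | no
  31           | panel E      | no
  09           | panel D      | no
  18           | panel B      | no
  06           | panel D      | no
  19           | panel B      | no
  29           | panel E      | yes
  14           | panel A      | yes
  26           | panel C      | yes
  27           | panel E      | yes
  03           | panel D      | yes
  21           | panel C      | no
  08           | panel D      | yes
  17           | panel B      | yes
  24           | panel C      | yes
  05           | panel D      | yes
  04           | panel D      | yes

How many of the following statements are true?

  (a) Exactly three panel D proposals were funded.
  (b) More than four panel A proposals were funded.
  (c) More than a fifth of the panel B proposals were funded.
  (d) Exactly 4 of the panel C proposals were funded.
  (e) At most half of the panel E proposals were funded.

(a) panel D: |A| = 8, |A ∩ B| = 4; needs |A ∩ B| = 3 — false.
(b) panel A: |A| = 5, |A ∩ B| = 4; needs |A ∩ B| > 4 — false.
(c) panel B: |A| = 5, |A ∩ B| = 1; needs |A ∩ B| / |A| > 1/5 — false.
(d) panel C: |A| = 7, |A ∩ B| = 5; needs |A ∩ B| = 4 — false.
(e) panel E: |A| = 7, |A ∩ B| = 4; needs |A ∩ B| ≤ |A ∖ B| — false.

0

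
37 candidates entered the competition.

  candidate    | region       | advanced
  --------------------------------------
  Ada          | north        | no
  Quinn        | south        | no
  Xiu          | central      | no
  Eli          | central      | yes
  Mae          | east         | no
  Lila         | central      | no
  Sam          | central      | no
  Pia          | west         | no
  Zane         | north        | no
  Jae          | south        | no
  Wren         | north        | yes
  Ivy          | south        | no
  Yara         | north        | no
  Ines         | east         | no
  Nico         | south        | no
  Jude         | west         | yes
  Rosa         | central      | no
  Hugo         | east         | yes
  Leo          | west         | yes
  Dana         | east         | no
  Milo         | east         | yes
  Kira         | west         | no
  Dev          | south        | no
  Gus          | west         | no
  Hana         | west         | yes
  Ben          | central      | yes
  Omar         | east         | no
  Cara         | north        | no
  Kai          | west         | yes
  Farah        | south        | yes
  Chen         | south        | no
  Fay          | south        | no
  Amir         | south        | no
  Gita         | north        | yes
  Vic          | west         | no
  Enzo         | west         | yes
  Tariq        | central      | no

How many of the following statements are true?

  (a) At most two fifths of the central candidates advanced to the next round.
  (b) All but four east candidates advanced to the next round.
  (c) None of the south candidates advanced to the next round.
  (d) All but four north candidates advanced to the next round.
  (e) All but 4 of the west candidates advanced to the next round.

(a) central: |A| = 7, |A ∩ B| = 2; needs |A ∩ B| / |A| ≤ 2/5 — true.
(b) east: |A| = 6, |A ∩ B| = 2; needs |A ∖ B| = 4 — true.
(c) south: |A| = 9, |A ∩ B| = 1; needs A ∩ B = ∅ (|A ∩ B| = 0) — false.
(d) north: |A| = 6, |A ∩ B| = 2; needs |A ∖ B| = 4 — true.
(e) west: |A| = 9, |A ∩ B| = 5; needs |A ∖ B| = 4 — true.

4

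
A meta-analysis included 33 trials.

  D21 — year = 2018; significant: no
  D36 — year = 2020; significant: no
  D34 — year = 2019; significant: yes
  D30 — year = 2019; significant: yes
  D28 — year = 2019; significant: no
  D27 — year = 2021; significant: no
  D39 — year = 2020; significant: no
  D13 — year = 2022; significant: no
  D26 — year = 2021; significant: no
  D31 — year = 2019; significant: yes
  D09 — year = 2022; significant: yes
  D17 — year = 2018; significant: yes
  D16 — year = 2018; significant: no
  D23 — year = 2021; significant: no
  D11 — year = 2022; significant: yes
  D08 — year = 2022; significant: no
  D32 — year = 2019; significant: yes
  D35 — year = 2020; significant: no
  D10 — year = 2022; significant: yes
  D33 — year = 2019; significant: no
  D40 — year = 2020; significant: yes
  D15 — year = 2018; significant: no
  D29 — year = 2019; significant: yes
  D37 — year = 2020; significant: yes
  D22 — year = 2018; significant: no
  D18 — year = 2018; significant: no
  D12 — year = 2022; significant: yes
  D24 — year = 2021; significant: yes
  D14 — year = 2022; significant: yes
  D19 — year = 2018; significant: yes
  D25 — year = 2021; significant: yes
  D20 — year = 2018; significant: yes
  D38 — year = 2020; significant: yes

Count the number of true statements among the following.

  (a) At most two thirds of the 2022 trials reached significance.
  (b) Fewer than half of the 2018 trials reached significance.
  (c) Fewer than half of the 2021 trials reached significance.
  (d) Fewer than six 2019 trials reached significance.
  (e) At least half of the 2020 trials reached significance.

4

(a) 2022: |A| = 7, |A ∩ B| = 5; needs |A ∩ B| / |A| ≤ 2/3 — false.
(b) 2018: |A| = 8, |A ∩ B| = 3; needs |A ∩ B| < |A ∖ B| — true.
(c) 2021: |A| = 5, |A ∩ B| = 2; needs |A ∩ B| < |A ∖ B| — true.
(d) 2019: |A| = 7, |A ∩ B| = 5; needs |A ∩ B| < 6 — true.
(e) 2020: |A| = 6, |A ∩ B| = 3; needs |A ∩ B| ≥ |A ∖ B| — true.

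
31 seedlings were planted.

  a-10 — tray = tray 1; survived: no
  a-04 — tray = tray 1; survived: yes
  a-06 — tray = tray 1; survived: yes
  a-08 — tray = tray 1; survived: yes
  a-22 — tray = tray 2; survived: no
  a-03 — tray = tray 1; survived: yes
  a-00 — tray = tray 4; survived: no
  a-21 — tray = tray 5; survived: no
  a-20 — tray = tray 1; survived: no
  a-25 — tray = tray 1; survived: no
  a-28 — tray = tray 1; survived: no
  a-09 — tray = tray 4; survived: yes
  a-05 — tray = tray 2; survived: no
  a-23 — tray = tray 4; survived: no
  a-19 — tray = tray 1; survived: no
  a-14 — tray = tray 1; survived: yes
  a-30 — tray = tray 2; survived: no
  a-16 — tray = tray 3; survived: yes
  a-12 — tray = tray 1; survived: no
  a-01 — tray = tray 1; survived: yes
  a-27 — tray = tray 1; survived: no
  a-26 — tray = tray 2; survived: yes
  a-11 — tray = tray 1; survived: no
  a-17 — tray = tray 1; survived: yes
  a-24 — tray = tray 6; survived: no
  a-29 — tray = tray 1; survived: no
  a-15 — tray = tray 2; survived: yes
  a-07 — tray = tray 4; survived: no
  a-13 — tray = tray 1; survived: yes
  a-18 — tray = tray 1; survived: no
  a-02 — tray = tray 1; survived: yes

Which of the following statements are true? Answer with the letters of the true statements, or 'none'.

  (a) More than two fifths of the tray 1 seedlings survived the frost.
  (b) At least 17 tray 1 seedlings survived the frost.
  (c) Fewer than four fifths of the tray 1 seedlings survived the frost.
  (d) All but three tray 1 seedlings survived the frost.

(a), (c)

|A| = 19, |A ∩ B| = 9, |A ∖ B| = 10.
(a) |A ∩ B| / |A| > 2/5: holds.
(b) |A ∩ B| ≥ 17: fails.
(c) |A ∩ B| / |A| < 4/5: holds.
(d) |A ∖ B| = 3: fails.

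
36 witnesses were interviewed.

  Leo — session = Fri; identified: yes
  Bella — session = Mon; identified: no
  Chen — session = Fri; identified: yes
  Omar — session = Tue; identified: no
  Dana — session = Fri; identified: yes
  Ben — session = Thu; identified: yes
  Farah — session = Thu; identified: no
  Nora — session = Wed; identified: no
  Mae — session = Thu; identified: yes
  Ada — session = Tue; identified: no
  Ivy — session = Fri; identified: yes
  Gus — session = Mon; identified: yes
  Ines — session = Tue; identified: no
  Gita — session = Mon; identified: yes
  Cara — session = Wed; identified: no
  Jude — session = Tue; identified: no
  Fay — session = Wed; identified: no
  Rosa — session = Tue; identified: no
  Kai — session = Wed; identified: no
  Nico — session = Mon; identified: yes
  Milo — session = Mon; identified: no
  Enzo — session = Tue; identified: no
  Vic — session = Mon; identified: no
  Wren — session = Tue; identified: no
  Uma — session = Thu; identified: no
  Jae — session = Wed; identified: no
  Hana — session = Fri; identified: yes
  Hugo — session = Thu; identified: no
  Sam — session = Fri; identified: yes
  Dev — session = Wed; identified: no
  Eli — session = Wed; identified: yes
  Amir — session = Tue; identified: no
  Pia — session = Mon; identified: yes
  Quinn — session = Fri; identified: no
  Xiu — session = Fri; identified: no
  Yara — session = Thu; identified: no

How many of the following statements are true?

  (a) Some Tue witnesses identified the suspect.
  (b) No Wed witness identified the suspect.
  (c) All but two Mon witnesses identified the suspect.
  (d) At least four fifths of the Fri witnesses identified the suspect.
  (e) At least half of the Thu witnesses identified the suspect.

(a) Tue: |A| = 8, |A ∩ B| = 0; needs A ∩ B ≠ ∅ (|A ∩ B| ≥ 1) — false.
(b) Wed: |A| = 7, |A ∩ B| = 1; needs A ∩ B = ∅ (|A ∩ B| = 0) — false.
(c) Mon: |A| = 7, |A ∩ B| = 4; needs |A ∖ B| = 2 — false.
(d) Fri: |A| = 8, |A ∩ B| = 6; needs |A ∩ B| / |A| ≥ 4/5 — false.
(e) Thu: |A| = 6, |A ∩ B| = 2; needs |A ∩ B| ≥ |A ∖ B| — false.

0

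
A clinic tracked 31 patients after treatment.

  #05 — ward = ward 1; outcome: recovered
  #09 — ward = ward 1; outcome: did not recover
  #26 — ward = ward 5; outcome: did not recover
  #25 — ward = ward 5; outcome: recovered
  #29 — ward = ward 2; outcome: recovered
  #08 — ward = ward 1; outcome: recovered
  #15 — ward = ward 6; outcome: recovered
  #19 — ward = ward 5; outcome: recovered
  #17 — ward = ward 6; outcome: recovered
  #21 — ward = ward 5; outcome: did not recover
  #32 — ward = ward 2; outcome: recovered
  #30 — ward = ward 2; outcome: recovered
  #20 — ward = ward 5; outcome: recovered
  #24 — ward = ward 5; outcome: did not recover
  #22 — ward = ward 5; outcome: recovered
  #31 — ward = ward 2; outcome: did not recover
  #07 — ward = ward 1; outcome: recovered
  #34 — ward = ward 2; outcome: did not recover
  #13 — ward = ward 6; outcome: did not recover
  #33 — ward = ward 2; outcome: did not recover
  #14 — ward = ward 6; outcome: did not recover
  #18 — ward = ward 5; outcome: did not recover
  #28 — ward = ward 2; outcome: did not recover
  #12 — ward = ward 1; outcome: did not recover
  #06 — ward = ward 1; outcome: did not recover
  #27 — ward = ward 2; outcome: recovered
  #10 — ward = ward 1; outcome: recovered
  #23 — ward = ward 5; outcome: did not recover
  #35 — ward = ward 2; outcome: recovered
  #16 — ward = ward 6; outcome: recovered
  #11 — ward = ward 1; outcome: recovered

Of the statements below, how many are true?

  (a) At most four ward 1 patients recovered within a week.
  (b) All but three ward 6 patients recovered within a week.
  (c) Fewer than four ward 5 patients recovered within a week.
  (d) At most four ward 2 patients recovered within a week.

(a) ward 1: |A| = 8, |A ∩ B| = 5; needs |A ∩ B| ≤ 4 — false.
(b) ward 6: |A| = 5, |A ∩ B| = 3; needs |A ∖ B| = 3 — false.
(c) ward 5: |A| = 9, |A ∩ B| = 4; needs |A ∩ B| < 4 — false.
(d) ward 2: |A| = 9, |A ∩ B| = 5; needs |A ∩ B| ≤ 4 — false.

0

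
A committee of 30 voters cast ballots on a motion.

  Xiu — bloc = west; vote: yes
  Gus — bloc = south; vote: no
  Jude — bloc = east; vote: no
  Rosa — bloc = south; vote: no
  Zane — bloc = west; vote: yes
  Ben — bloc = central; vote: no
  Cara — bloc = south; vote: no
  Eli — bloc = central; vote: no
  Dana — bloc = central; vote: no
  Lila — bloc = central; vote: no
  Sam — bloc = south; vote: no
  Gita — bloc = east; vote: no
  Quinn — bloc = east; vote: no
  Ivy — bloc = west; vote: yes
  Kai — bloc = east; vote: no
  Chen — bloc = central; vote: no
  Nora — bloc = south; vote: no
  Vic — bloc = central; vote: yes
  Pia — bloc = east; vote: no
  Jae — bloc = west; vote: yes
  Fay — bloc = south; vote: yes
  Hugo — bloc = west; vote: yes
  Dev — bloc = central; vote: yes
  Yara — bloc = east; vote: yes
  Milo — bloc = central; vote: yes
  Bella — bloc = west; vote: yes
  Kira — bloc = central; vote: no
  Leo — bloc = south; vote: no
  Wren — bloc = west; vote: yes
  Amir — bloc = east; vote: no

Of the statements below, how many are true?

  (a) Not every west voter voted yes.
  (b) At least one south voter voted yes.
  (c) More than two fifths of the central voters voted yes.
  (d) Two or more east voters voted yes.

(a) west: |A| = 7, |A ∩ B| = 7; needs A ⊄ B (|A ∖ B| ≥ 1) — false.
(b) south: |A| = 7, |A ∩ B| = 1; needs A ∩ B ≠ ∅ (|A ∩ B| ≥ 1) — true.
(c) central: |A| = 9, |A ∩ B| = 3; needs |A ∩ B| / |A| > 2/5 — false.
(d) east: |A| = 7, |A ∩ B| = 1; needs |A ∩ B| ≥ 2 — false.

1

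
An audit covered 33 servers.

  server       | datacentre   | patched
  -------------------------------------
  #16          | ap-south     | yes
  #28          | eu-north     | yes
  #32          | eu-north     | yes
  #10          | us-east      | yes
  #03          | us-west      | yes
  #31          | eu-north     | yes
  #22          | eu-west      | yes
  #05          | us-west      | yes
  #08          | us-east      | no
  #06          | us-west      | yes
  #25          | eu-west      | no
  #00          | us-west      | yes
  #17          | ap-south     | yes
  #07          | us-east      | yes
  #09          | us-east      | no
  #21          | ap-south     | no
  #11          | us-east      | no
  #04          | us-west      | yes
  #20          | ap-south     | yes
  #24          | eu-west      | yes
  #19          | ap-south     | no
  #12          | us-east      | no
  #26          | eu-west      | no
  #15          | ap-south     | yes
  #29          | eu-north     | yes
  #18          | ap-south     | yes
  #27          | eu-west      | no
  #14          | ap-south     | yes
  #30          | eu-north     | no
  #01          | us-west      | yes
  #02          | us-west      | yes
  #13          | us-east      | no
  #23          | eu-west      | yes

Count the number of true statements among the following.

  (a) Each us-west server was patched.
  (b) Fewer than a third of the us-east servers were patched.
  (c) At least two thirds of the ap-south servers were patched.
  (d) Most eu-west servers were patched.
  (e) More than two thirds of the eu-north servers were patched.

(a) us-west: |A| = 7, |A ∩ B| = 7; needs A ⊆ B, i.e. every element of A is in B (|A ∖ B| = 0) — true.
(b) us-east: |A| = 7, |A ∩ B| = 2; needs |A ∩ B| / |A| < 1/3 — true.
(c) ap-south: |A| = 8, |A ∩ B| = 6; needs |A ∩ B| / |A| ≥ 2/3 — true.
(d) eu-west: |A| = 6, |A ∩ B| = 3; needs |A ∩ B| > |A ∖ B| — false.
(e) eu-north: |A| = 5, |A ∩ B| = 4; needs |A ∩ B| / |A| > 2/3 — true.

4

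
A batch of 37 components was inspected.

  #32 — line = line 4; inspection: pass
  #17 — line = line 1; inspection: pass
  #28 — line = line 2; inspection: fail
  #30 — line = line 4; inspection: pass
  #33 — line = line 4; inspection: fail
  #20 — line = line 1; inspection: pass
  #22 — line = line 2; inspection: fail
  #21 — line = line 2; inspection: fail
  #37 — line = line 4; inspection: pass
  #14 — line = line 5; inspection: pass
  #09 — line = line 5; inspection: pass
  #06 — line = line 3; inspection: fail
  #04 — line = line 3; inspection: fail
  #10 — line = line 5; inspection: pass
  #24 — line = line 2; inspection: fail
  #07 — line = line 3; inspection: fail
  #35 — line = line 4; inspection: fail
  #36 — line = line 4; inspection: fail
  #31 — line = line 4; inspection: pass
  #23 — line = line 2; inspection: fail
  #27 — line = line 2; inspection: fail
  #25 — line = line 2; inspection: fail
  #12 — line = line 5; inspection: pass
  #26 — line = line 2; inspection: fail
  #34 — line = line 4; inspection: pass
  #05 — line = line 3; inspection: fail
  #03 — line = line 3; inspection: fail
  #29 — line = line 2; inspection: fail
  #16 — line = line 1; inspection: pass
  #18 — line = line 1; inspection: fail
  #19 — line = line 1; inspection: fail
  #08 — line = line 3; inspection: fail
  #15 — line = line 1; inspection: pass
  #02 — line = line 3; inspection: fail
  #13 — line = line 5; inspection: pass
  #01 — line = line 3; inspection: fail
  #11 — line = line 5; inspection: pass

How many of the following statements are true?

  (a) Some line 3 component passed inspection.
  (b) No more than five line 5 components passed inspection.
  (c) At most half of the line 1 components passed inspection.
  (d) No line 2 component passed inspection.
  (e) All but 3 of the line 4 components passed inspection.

2

(a) line 3: |A| = 8, |A ∩ B| = 0; needs A ∩ B ≠ ∅ (|A ∩ B| ≥ 1) — false.
(b) line 5: |A| = 6, |A ∩ B| = 6; needs |A ∩ B| ≤ 5 — false.
(c) line 1: |A| = 6, |A ∩ B| = 4; needs |A ∩ B| ≤ |A ∖ B| — false.
(d) line 2: |A| = 9, |A ∩ B| = 0; needs A ∩ B = ∅ (|A ∩ B| = 0) — true.
(e) line 4: |A| = 8, |A ∩ B| = 5; needs |A ∖ B| = 3 — true.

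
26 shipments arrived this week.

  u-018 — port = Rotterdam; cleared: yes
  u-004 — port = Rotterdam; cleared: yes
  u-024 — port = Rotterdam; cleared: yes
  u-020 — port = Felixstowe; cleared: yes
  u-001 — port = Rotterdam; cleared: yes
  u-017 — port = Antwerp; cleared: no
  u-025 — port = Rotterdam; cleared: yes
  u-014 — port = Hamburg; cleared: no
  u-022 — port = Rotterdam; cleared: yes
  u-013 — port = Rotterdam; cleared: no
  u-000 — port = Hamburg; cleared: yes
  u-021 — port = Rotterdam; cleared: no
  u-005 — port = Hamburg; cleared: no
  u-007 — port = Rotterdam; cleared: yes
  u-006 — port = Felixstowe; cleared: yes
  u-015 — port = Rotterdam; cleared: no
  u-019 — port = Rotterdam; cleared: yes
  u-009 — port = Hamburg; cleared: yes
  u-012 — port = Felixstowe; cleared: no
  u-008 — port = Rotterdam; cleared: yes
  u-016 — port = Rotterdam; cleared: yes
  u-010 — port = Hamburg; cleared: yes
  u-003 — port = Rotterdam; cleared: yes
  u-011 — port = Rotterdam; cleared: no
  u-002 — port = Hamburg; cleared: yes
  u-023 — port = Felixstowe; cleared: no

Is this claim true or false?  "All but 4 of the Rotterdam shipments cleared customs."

True

'All but 4 of the Rotterdam shipments cleared customs' holds iff |A ∖ B| = 4.
|A| = 15, |A ∩ B| = 11, |A ∖ B| = 4.
|A ∖ B| = 4, so the statement is true.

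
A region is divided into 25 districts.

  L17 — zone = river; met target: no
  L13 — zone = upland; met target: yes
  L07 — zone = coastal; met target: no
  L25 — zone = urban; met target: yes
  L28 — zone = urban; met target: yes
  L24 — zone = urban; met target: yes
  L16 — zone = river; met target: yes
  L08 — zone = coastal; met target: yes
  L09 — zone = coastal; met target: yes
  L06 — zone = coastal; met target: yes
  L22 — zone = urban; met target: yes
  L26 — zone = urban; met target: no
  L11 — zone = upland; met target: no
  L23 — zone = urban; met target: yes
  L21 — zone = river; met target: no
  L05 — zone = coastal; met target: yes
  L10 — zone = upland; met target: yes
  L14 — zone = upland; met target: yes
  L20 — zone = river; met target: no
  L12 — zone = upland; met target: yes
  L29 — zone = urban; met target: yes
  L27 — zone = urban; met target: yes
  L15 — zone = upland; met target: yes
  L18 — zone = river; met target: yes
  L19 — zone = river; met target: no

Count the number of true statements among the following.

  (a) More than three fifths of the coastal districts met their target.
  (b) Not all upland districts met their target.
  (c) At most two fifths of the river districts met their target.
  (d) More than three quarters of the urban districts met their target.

4

(a) coastal: |A| = 5, |A ∩ B| = 4; needs |A ∩ B| / |A| > 3/5 — true.
(b) upland: |A| = 6, |A ∩ B| = 5; needs A ⊄ B (|A ∖ B| ≥ 1) — true.
(c) river: |A| = 6, |A ∩ B| = 2; needs |A ∩ B| / |A| ≤ 2/5 — true.
(d) urban: |A| = 8, |A ∩ B| = 7; needs |A ∩ B| / |A| > 3/4 — true.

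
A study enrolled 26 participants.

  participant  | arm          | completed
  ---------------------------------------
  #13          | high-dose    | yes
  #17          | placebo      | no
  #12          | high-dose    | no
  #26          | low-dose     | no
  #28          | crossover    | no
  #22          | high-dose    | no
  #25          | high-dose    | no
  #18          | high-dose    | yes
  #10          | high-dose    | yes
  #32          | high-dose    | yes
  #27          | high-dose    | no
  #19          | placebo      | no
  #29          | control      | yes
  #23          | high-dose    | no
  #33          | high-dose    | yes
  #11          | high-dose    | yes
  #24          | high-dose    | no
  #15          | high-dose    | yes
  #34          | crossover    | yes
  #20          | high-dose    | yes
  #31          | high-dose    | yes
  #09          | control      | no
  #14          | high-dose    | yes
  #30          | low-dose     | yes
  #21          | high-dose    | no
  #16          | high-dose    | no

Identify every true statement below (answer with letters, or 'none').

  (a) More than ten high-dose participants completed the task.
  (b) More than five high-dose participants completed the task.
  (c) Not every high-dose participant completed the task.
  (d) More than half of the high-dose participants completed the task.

|A| = 18, |A ∩ B| = 10, |A ∖ B| = 8.
(a) |A ∩ B| > 10: fails.
(b) |A ∩ B| > 5: holds.
(c) A ⊄ B (|A ∖ B| ≥ 1): holds.
(d) |A ∩ B| > |A ∖ B|: holds.

(b), (c), (d)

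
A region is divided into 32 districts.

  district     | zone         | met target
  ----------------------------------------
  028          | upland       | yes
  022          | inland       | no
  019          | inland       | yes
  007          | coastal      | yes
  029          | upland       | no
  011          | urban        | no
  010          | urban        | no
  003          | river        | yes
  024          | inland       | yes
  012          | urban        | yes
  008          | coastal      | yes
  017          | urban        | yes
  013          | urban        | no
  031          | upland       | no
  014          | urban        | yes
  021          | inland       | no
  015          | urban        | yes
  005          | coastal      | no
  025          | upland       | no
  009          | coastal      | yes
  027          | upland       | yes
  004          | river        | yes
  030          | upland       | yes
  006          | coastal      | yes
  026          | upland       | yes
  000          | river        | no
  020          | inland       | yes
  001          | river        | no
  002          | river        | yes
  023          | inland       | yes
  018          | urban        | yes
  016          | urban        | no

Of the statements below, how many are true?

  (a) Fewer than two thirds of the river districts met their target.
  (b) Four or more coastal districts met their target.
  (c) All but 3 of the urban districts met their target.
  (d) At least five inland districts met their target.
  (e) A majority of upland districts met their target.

(a) river: |A| = 5, |A ∩ B| = 3; needs |A ∩ B| / |A| < 2/3 — true.
(b) coastal: |A| = 5, |A ∩ B| = 4; needs |A ∩ B| ≥ 4 — true.
(c) urban: |A| = 9, |A ∩ B| = 5; needs |A ∖ B| = 3 — false.
(d) inland: |A| = 6, |A ∩ B| = 4; needs |A ∩ B| ≥ 5 — false.
(e) upland: |A| = 7, |A ∩ B| = 4; needs |A ∩ B| > |A ∖ B| — true.

3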